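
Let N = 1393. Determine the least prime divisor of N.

1393 is odd.
Digit sum 16, not divisible by 3.
Ends in 3: not divisible by 5.
7: 1393 = 7·199

7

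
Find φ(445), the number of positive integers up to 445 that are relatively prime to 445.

Factor: 445 = 5 · 89.
φ(445) = (5−1) · (89−1) = 4 · 88 = 352.

352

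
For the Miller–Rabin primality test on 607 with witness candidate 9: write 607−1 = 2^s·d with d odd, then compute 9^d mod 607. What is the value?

607 − 1 = 606 = 2^1 · 303, so d = 303.
9^1 ≡ 9 (mod 607)
9^2 ≡ 9^2 = 81 ≡ 81 (mod 607)
9^4 ≡ 81^2 = 6561 ≡ 491 (mod 607)
9^8 ≡ 491^2 = 241081 ≡ 102 (mod 607)
9^16 ≡ 102^2 = 10404 ≡ 85 (mod 607)
9^32 ≡ 85^2 = 7225 ≡ 548 (mod 607)
9^64 ≡ 548^2 = 300304 ≡ 446 (mod 607)
9^128 ≡ 446^2 = 198916 ≡ 427 (mod 607)
9^256 ≡ 427^2 = 182329 ≡ 229 (mod 607)
303 = 256 + 32 + 8 + 4 + 2 + 1 in binary powers of 2.
So 9^303 ≡ 229 · 548 · 102 · 491 · 81 · 9 ≡ 1 (mod 607).
Since 9^d ≡ 1 (mod 607), base 9 does not prove 607 composite.

1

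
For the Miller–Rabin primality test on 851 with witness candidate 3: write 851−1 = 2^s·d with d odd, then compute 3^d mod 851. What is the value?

324

851 − 1 = 850 = 2^1 · 425, so d = 425.
3^1 ≡ 3 (mod 851)
3^2 ≡ 3^2 = 9 ≡ 9 (mod 851)
3^4 ≡ 9^2 = 81 ≡ 81 (mod 851)
3^8 ≡ 81^2 = 6561 ≡ 604 (mod 851)
3^16 ≡ 604^2 = 364816 ≡ 588 (mod 851)
3^32 ≡ 588^2 = 345744 ≡ 238 (mod 851)
3^64 ≡ 238^2 = 56644 ≡ 478 (mod 851)
3^128 ≡ 478^2 = 228484 ≡ 416 (mod 851)
3^256 ≡ 416^2 = 173056 ≡ 303 (mod 851)
425 = 256 + 128 + 32 + 8 + 1 in binary powers of 2.
So 3^425 ≡ 303 · 416 · 238 · 604 · 3 ≡ 324 (mod 851).
Squaring chain: 324; never reaches −1, so base 3 is a Miller–Rabin witness that 851 is composite.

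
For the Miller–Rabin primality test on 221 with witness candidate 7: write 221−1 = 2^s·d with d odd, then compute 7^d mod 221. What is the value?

97

221 − 1 = 220 = 2^2 · 55, so d = 55.
7^1 ≡ 7 (mod 221)
7^2 ≡ 7^2 = 49 ≡ 49 (mod 221)
7^4 ≡ 49^2 = 2401 ≡ 191 (mod 221)
7^8 ≡ 191^2 = 36481 ≡ 16 (mod 221)
7^16 ≡ 16^2 = 256 ≡ 35 (mod 221)
7^32 ≡ 35^2 = 1225 ≡ 120 (mod 221)
55 = 32 + 16 + 4 + 2 + 1 in binary powers of 2.
So 7^55 ≡ 120 · 35 · 191 · 49 · 7 ≡ 97 (mod 221).
Squaring chain: 97 → 127; never reaches −1, so base 7 is a Miller–Rabin witness that 221 is composite.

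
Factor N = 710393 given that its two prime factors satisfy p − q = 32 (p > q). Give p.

859

Since p = q + 32, we have 710393 = q(q + 32), so q² + 32q − 710393 = 0.
Discriminant: 32² + 4·710393 = 1024 + 2841572 = 2842596; √2842596 = 1686.
q = (−32 + 1686)/2 = 827, and p = q + 32 = 859.
Check: 827 · 859 = 710393.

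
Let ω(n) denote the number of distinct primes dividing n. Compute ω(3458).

4

3458 = 2 · 1729
1729 = 7 · 247
247 = 13 · 19
3458 = 2 · 7 · 13 · 19, which has 4 distinct prime factors.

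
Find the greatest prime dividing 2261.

19

2261 = 7 · 323
323 = 17 · 19
19 is prime.
So 2261 = 7 · 17 · 19; the largest prime factor is 19.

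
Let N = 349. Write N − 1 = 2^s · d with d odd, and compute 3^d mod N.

349 − 1 = 348 = 2^2 · 87, so d = 87.
3^1 ≡ 3 (mod 349)
3^2 ≡ 3^2 = 9 ≡ 9 (mod 349)
3^4 ≡ 9^2 = 81 ≡ 81 (mod 349)
3^8 ≡ 81^2 = 6561 ≡ 279 (mod 349)
3^16 ≡ 279^2 = 77841 ≡ 14 (mod 349)
3^32 ≡ 14^2 = 196 ≡ 196 (mod 349)
3^64 ≡ 196^2 = 38416 ≡ 26 (mod 349)
87 = 64 + 16 + 4 + 2 + 1 in binary powers of 2.
So 3^87 ≡ 26 · 14 · 81 · 9 · 3 ≡ 348 (mod 349).
Since 3^d ≡ 348 (mod 349), base 3 does not prove 349 composite.

348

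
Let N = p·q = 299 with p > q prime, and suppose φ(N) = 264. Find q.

13

φ(n) = (p−1)(q−1) = n − (p+q) + 1, so p + q = 299 − 264 + 1 = 36.
p and q are the roots of t² − 36t + 299 = 0.
Discriminant: 36² − 4·299 = 1296 − 1196 = 100; √100 = 10.
q = (36 − 10)/2 = 13, p = (36 + 10)/2 = 23.
Check: 13 · 23 = 299.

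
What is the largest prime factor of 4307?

73

4307 = 59 · 73
73 is prime.
So 4307 = 59 · 73; the largest prime factor is 73.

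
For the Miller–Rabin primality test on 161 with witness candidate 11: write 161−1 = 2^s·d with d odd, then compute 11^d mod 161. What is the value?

161 − 1 = 160 = 2^5 · 5, so d = 5.
11^1 ≡ 11 (mod 161)
11^2 ≡ 11^2 = 121 ≡ 121 (mod 161)
11^4 ≡ 121^2 = 14641 ≡ 151 (mod 161)
5 = 4 + 1 in binary powers of 2.
So 11^5 ≡ 151 · 11 ≡ 51 (mod 161).
Squaring chain: 51 → 25 → 142 → 39 → 72; never reaches −1, so base 11 is a Miller–Rabin witness that 161 is composite.

51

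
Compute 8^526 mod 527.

8^1 ≡ 8 (mod 527)
8^2 ≡ 8^2 = 64 ≡ 64 (mod 527)
8^4 ≡ 64^2 = 4096 ≡ 407 (mod 527)
8^8 ≡ 407^2 = 165649 ≡ 171 (mod 527)
8^16 ≡ 171^2 = 29241 ≡ 256 (mod 527)
8^32 ≡ 256^2 = 65536 ≡ 188 (mod 527)
8^64 ≡ 188^2 = 35344 ≡ 35 (mod 527)
8^128 ≡ 35^2 = 1225 ≡ 171 (mod 527)
8^256 ≡ 171^2 = 29241 ≡ 256 (mod 527)
8^512 ≡ 256^2 = 65536 ≡ 188 (mod 527)
526 = 512 + 8 + 4 + 2 in binary powers of 2.
So 8^526 ≡ 188 · 171 · 407 · 64 ≡ 225 (mod 527).
Since 225 ≠ 1, base 8 is a Fermat witness: 527 is composite.

225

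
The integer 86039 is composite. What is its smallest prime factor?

97

86039 is odd.
Digit sum 26, not divisible by 3.
Ends in 9: not divisible by 5.
7: 86039 = 7·12291 + 2
11: 86039 = 11·7821 + 8
13: 86039 = 13·6618 + 5
17: 86039 = 17·5061 + 2
19: 86039 = 19·4528 + 7
23: 86039 = 23·3740 + 19
29: 86039 = 29·2966 + 25
31: 86039 = 31·2775 + 14
37: 86039 = 37·2325 + 14
41: 86039 = 41·2098 + 21
43: 86039 = 43·2000 + 39
47: 86039 = 47·1830 + 29
53: 86039 = 53·1623 + 20
59: 86039 = 59·1458 + 17
61: 86039 = 61·1410 + 29
67: 86039 = 67·1284 + 11
71: 86039 = 71·1211 + 58
73: 86039 = 73·1178 + 45
79: 86039 = 79·1089 + 8
83: 86039 = 83·1036 + 51
89: 86039 = 89·966 + 65
97: 86039 = 97·887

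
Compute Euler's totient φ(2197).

Factor: 2197 = 13^3.
φ(2197) = 13^2·(13−1) = 2028.

2028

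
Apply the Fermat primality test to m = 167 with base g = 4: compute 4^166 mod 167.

4^1 ≡ 4 (mod 167)
4^2 ≡ 4^2 = 16 ≡ 16 (mod 167)
4^4 ≡ 16^2 = 256 ≡ 89 (mod 167)
4^8 ≡ 89^2 = 7921 ≡ 72 (mod 167)
4^16 ≡ 72^2 = 5184 ≡ 7 (mod 167)
4^32 ≡ 7^2 = 49 ≡ 49 (mod 167)
4^64 ≡ 49^2 = 2401 ≡ 63 (mod 167)
4^128 ≡ 63^2 = 3969 ≡ 128 (mod 167)
166 = 128 + 32 + 4 + 2 in binary powers of 2.
So 4^166 ≡ 128 · 49 · 89 · 16 ≡ 1 (mod 167).
Since the result is 1, base 4 gives no evidence that 167 is composite.

1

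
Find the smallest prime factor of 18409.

18409 is odd.
Digit sum 22, not divisible by 3.
Ends in 9: not divisible by 5.
7: 18409 = 7·2629 + 6
11: 18409 = 11·1673 + 6
13: 18409 = 13·1416 + 1
17: 18409 = 17·1082 + 15
19: 18409 = 19·968 + 17
23: 18409 = 23·800 + 9
29: 18409 = 29·634 + 23
31: 18409 = 31·593 + 26
37: 18409 = 37·497 + 20
41: 18409 = 41·449

41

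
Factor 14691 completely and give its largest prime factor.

14691 = 3 · 4897
4897 = 59 · 83
83 is prime.
So 14691 = 3 · 59 · 83; the largest prime factor is 83.

83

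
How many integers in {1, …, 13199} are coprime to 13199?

12936

Factor: 13199 = 67 · 197.
φ(13199) = (67−1) · (197−1) = 66 · 196 = 12936.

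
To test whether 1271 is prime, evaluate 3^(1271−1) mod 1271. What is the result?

893

3^1 ≡ 3 (mod 1271)
3^2 ≡ 3^2 = 9 ≡ 9 (mod 1271)
3^4 ≡ 9^2 = 81 ≡ 81 (mod 1271)
3^8 ≡ 81^2 = 6561 ≡ 206 (mod 1271)
3^16 ≡ 206^2 = 42436 ≡ 493 (mod 1271)
3^32 ≡ 493^2 = 243049 ≡ 288 (mod 1271)
3^64 ≡ 288^2 = 82944 ≡ 329 (mod 1271)
3^128 ≡ 329^2 = 108241 ≡ 206 (mod 1271)
3^256 ≡ 206^2 = 42436 ≡ 493 (mod 1271)
3^512 ≡ 493^2 = 243049 ≡ 288 (mod 1271)
3^1024 ≡ 288^2 = 82944 ≡ 329 (mod 1271)
1270 = 1024 + 128 + 64 + 32 + 16 + 4 + 2 in binary powers of 2.
So 3^1270 ≡ 329 · 206 · 329 · 288 · 493 · 81 · 9 ≡ 893 (mod 1271).
Since 893 ≠ 1, base 3 is a Fermat witness: 1271 is composite.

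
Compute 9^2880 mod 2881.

9^1 ≡ 9 (mod 2881)
9^2 ≡ 9^2 = 81 ≡ 81 (mod 2881)
9^4 ≡ 81^2 = 6561 ≡ 799 (mod 2881)
9^8 ≡ 799^2 = 638401 ≡ 1700 (mod 2881)
9^16 ≡ 1700^2 = 2890000 ≡ 357 (mod 2881)
9^32 ≡ 357^2 = 127449 ≡ 685 (mod 2881)
9^64 ≡ 685^2 = 469225 ≡ 2503 (mod 2881)
9^128 ≡ 2503^2 = 6265009 ≡ 1715 (mod 2881)
9^256 ≡ 1715^2 = 2941225 ≡ 2605 (mod 2881)
9^512 ≡ 2605^2 = 6786025 ≡ 1270 (mod 2881)
9^1024 ≡ 1270^2 = 1612900 ≡ 2421 (mod 2881)
9^2048 ≡ 2421^2 = 5861241 ≡ 1287 (mod 2881)
2880 = 2048 + 512 + 256 + 64 in binary powers of 2.
So 9^2880 ≡ 1287 · 1270 · 2605 · 2503 ≡ 1632 (mod 2881).
Since 1632 ≠ 1, base 9 is a Fermat witness: 2881 is composite.

1632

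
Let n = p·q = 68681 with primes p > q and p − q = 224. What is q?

173

Since p = q + 224, we have 68681 = q(q + 224), so q² + 224q − 68681 = 0.
Discriminant: 224² + 4·68681 = 50176 + 274724 = 324900; √324900 = 570.
q = (−224 + 570)/2 = 173, and p = q + 224 = 397.
Check: 173 · 397 = 68681.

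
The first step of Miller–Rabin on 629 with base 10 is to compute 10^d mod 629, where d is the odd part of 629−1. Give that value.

232

629 − 1 = 628 = 2^2 · 157, so d = 157.
10^1 ≡ 10 (mod 629)
10^2 ≡ 10^2 = 100 ≡ 100 (mod 629)
10^4 ≡ 100^2 = 10000 ≡ 565 (mod 629)
10^8 ≡ 565^2 = 319225 ≡ 322 (mod 629)
10^16 ≡ 322^2 = 103684 ≡ 528 (mod 629)
10^32 ≡ 528^2 = 278784 ≡ 137 (mod 629)
10^64 ≡ 137^2 = 18769 ≡ 528 (mod 629)
10^128 ≡ 528^2 = 278784 ≡ 137 (mod 629)
157 = 128 + 16 + 8 + 4 + 1 in binary powers of 2.
So 10^157 ≡ 137 · 528 · 322 · 565 · 10 ≡ 232 (mod 629).
Squaring chain: 232 → 359; never reaches −1, so base 10 is a Miller–Rabin witness that 629 is composite.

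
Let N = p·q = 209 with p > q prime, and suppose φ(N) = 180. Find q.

φ(n) = (p−1)(q−1) = n − (p+q) + 1, so p + q = 209 − 180 + 1 = 30.
p and q are the roots of t² − 30t + 209 = 0.
Discriminant: 30² − 4·209 = 900 − 836 = 64; √64 = 8.
q = (30 − 8)/2 = 11, p = (30 + 8)/2 = 19.
Check: 11 · 19 = 209.

11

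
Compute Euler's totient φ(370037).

352512

Factor: 370037 = 37 · 73 · 137.
φ(370037) = (37−1) · (73−1) · (137−1) = 36 · 72 · 136 = 352512.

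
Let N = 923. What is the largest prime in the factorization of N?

923 = 13 · 71
71 is prime.
So 923 = 13 · 71; the largest prime factor is 71.

71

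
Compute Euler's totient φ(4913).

4624

Factor: 4913 = 17^3.
φ(4913) = 17^2·(17−1) = 4624.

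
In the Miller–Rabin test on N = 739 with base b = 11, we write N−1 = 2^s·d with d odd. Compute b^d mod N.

1

739 − 1 = 738 = 2^1 · 369, so d = 369.
11^1 ≡ 11 (mod 739)
11^2 ≡ 11^2 = 121 ≡ 121 (mod 739)
11^4 ≡ 121^2 = 14641 ≡ 600 (mod 739)
11^8 ≡ 600^2 = 360000 ≡ 107 (mod 739)
11^16 ≡ 107^2 = 11449 ≡ 364 (mod 739)
11^32 ≡ 364^2 = 132496 ≡ 215 (mod 739)
11^64 ≡ 215^2 = 46225 ≡ 407 (mod 739)
11^128 ≡ 407^2 = 165649 ≡ 113 (mod 739)
11^256 ≡ 113^2 = 12769 ≡ 206 (mod 739)
369 = 256 + 64 + 32 + 16 + 1 in binary powers of 2.
So 11^369 ≡ 206 · 407 · 215 · 364 · 11 ≡ 1 (mod 739).
Since 11^d ≡ 1 (mod 739), base 11 does not prove 739 composite.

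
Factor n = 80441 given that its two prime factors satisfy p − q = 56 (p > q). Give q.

Since p = q + 56, we have 80441 = q(q + 56), so q² + 56q − 80441 = 0.
Discriminant: 56² + 4·80441 = 3136 + 321764 = 324900; √324900 = 570.
q = (−56 + 570)/2 = 257, and p = q + 56 = 313.
Check: 257 · 313 = 80441.

257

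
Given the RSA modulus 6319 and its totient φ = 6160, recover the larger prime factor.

φ(n) = (p−1)(q−1) = n − (p+q) + 1, so p + q = 6319 − 6160 + 1 = 160.
p and q are the roots of t² − 160t + 6319 = 0.
Discriminant: 160² − 4·6319 = 25600 − 25276 = 324; √324 = 18.
q = (160 − 18)/2 = 71, p = (160 + 18)/2 = 89.
Check: 71 · 89 = 6319.

89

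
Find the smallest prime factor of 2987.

29

2987 is odd.
Digit sum 26, not divisible by 3.
Ends in 7: not divisible by 5.
7: 2987 = 7·426 + 5
11: 2987 = 11·271 + 6
13: 2987 = 13·229 + 10
17: 2987 = 17·175 + 12
19: 2987 = 19·157 + 4
23: 2987 = 23·129 + 20
29: 2987 = 29·103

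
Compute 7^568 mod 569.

1

7^1 ≡ 7 (mod 569)
7^2 ≡ 7^2 = 49 ≡ 49 (mod 569)
7^4 ≡ 49^2 = 2401 ≡ 125 (mod 569)
7^8 ≡ 125^2 = 15625 ≡ 262 (mod 569)
7^16 ≡ 262^2 = 68644 ≡ 364 (mod 569)
7^32 ≡ 364^2 = 132496 ≡ 488 (mod 569)
7^64 ≡ 488^2 = 238144 ≡ 302 (mod 569)
7^128 ≡ 302^2 = 91204 ≡ 164 (mod 569)
7^256 ≡ 164^2 = 26896 ≡ 153 (mod 569)
7^512 ≡ 153^2 = 23409 ≡ 80 (mod 569)
568 = 512 + 32 + 16 + 8 in binary powers of 2.
So 7^568 ≡ 80 · 488 · 364 · 262 ≡ 1 (mod 569).
Since the result is 1, base 7 gives no evidence that 569 is composite.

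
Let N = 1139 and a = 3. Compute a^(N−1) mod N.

3^1 ≡ 3 (mod 1139)
3^2 ≡ 3^2 = 9 ≡ 9 (mod 1139)
3^4 ≡ 9^2 = 81 ≡ 81 (mod 1139)
3^8 ≡ 81^2 = 6561 ≡ 866 (mod 1139)
3^16 ≡ 866^2 = 749956 ≡ 494 (mod 1139)
3^32 ≡ 494^2 = 244036 ≡ 290 (mod 1139)
3^64 ≡ 290^2 = 84100 ≡ 953 (mod 1139)
3^128 ≡ 953^2 = 908209 ≡ 426 (mod 1139)
3^256 ≡ 426^2 = 181476 ≡ 375 (mod 1139)
3^512 ≡ 375^2 = 140625 ≡ 528 (mod 1139)
3^1024 ≡ 528^2 = 278784 ≡ 868 (mod 1139)
1138 = 1024 + 64 + 32 + 16 + 2 in binary powers of 2.
So 3^1138 ≡ 868 · 953 · 290 · 494 · 9 ≡ 1097 (mod 1139).
Since 1097 ≠ 1, base 3 is a Fermat witness: 1139 is composite.

1097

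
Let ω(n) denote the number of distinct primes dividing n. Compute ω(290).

3

290 = 2 · 145
145 = 5 · 29
290 = 2 · 5 · 29, which has 3 distinct prime factors.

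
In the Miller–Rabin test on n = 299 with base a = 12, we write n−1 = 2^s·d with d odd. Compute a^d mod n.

285

299 − 1 = 298 = 2^1 · 149, so d = 149.
12^1 ≡ 12 (mod 299)
12^2 ≡ 12^2 = 144 ≡ 144 (mod 299)
12^4 ≡ 144^2 = 20736 ≡ 105 (mod 299)
12^8 ≡ 105^2 = 11025 ≡ 261 (mod 299)
12^16 ≡ 261^2 = 68121 ≡ 248 (mod 299)
12^32 ≡ 248^2 = 61504 ≡ 209 (mod 299)
12^64 ≡ 209^2 = 43681 ≡ 27 (mod 299)
12^128 ≡ 27^2 = 729 ≡ 131 (mod 299)
149 = 128 + 16 + 4 + 1 in binary powers of 2.
So 12^149 ≡ 131 · 248 · 105 · 12 ≡ 285 (mod 299).
Squaring chain: 285; never reaches −1, so base 12 is a Miller–Rabin witness that 299 is composite.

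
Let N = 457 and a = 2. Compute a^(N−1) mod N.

2^1 ≡ 2 (mod 457)
2^2 ≡ 2^2 = 4 ≡ 4 (mod 457)
2^4 ≡ 4^2 = 16 ≡ 16 (mod 457)
2^8 ≡ 16^2 = 256 ≡ 256 (mod 457)
2^16 ≡ 256^2 = 65536 ≡ 185 (mod 457)
2^32 ≡ 185^2 = 34225 ≡ 407 (mod 457)
2^64 ≡ 407^2 = 165649 ≡ 215 (mod 457)
2^128 ≡ 215^2 = 46225 ≡ 68 (mod 457)
2^256 ≡ 68^2 = 4624 ≡ 54 (mod 457)
456 = 256 + 128 + 64 + 8 in binary powers of 2.
So 2^456 ≡ 54 · 68 · 215 · 256 ≡ 1 (mod 457).
Since the result is 1, base 2 gives no evidence that 457 is composite.

1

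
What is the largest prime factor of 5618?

53

5618 = 2 · 2809
2809 = 53 · 53
53 = 53 · 1
So 5618 = 2 · 53^2; the largest prime factor is 53.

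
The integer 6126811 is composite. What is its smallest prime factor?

6126811 is odd.
Digit sum 25, not divisible by 3.
Ends in 1: not divisible by 5.
7: 6126811 = 7·875258 + 5
11: 6126811 = 11·556982 + 9
13: 6126811 = 13·471293 + 2
17: 6126811 = 17·360400 + 11
19: 6126811 = 19·322463 + 14
23: 6126811 = 23·266383 + 2
29: 6126811 = 29·211269 + 10
31: 6126811 = 31·197639 + 2
37: 6126811 = 37·165589 + 18
41: 6126811 = 41·149434 + 17
43: 6126811 = 43·142483 + 42
47: 6126811 = 47·130357 + 32
53: 6126811 = 53·115600 + 11
59: 6126811 = 59·103844 + 15
61: 6126811 = 61·100439 + 32
67: 6126811 = 67·91444 + 63
71: 6126811 = 71·86293 + 8
73: 6126811 = 73·83928 + 67
79: 6126811 = 79·77554 + 45
83: 6126811 = 83·73817

83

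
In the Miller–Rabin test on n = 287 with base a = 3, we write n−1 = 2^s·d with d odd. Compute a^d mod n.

96

287 − 1 = 286 = 2^1 · 143, so d = 143.
3^1 ≡ 3 (mod 287)
3^2 ≡ 3^2 = 9 ≡ 9 (mod 287)
3^4 ≡ 9^2 = 81 ≡ 81 (mod 287)
3^8 ≡ 81^2 = 6561 ≡ 247 (mod 287)
3^16 ≡ 247^2 = 61009 ≡ 165 (mod 287)
3^32 ≡ 165^2 = 27225 ≡ 247 (mod 287)
3^64 ≡ 247^2 = 61009 ≡ 165 (mod 287)
3^128 ≡ 165^2 = 27225 ≡ 247 (mod 287)
143 = 128 + 8 + 4 + 2 + 1 in binary powers of 2.
So 3^143 ≡ 247 · 247 · 81 · 9 · 3 ≡ 96 (mod 287).
Squaring chain: 96; never reaches −1, so base 3 is a Miller–Rabin witness that 287 is composite.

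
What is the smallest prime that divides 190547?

190547 is odd.
Digit sum 26, not divisible by 3.
Ends in 7: not divisible by 5.
7: 190547 = 7·27221

7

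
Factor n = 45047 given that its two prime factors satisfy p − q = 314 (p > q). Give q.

107

Since p = q + 314, we have 45047 = q(q + 314), so q² + 314q − 45047 = 0.
Discriminant: 314² + 4·45047 = 98596 + 180188 = 278784; √278784 = 528.
q = (−314 + 528)/2 = 107, and p = q + 314 = 421.
Check: 107 · 421 = 45047.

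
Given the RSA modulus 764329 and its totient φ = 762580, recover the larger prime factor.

911

φ(n) = (p−1)(q−1) = n − (p+q) + 1, so p + q = 764329 − 762580 + 1 = 1750.
p and q are the roots of t² − 1750t + 764329 = 0.
Discriminant: 1750² − 4·764329 = 3062500 − 3057316 = 5184; √5184 = 72.
q = (1750 − 72)/2 = 839, p = (1750 + 72)/2 = 911.
Check: 839 · 911 = 764329.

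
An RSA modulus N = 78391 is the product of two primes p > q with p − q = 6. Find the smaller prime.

277

Since p = q + 6, we have 78391 = q(q + 6), so q² + 6q − 78391 = 0.
Discriminant: 6² + 4·78391 = 36 + 313564 = 313600; √313600 = 560.
q = (−6 + 560)/2 = 277, and p = q + 6 = 283.
Check: 277 · 283 = 78391.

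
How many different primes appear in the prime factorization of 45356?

45356 = 2^2 · 11339
11339 = 17 · 667
667 = 23 · 29
45356 = 2^2 · 17 · 23 · 29, which has 4 distinct prime factors.

4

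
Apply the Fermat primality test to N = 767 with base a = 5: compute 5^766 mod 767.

5^1 ≡ 5 (mod 767)
5^2 ≡ 5^2 = 25 ≡ 25 (mod 767)
5^4 ≡ 25^2 = 625 ≡ 625 (mod 767)
5^8 ≡ 625^2 = 390625 ≡ 222 (mod 767)
5^16 ≡ 222^2 = 49284 ≡ 196 (mod 767)
5^32 ≡ 196^2 = 38416 ≡ 66 (mod 767)
5^64 ≡ 66^2 = 4356 ≡ 521 (mod 767)
5^128 ≡ 521^2 = 271441 ≡ 690 (mod 767)
5^256 ≡ 690^2 = 476100 ≡ 560 (mod 767)
5^512 ≡ 560^2 = 313600 ≡ 664 (mod 767)
766 = 512 + 128 + 64 + 32 + 16 + 8 + 4 + 2 in binary powers of 2.
So 5^766 ≡ 664 · 690 · 521 · 66 · 196 · 222 · 625 · 25 ≡ 454 (mod 767).
Since 454 ≠ 1, base 5 is a Fermat witness: 767 is composite.

454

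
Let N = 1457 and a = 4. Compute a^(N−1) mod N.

4^1 ≡ 4 (mod 1457)
4^2 ≡ 4^2 = 16 ≡ 16 (mod 1457)
4^4 ≡ 16^2 = 256 ≡ 256 (mod 1457)
4^8 ≡ 256^2 = 65536 ≡ 1428 (mod 1457)
4^16 ≡ 1428^2 = 2039184 ≡ 841 (mod 1457)
4^32 ≡ 841^2 = 707281 ≡ 636 (mod 1457)
4^64 ≡ 636^2 = 404496 ≡ 907 (mod 1457)
4^128 ≡ 907^2 = 822649 ≡ 901 (mod 1457)
4^256 ≡ 901^2 = 811801 ≡ 252 (mod 1457)
4^512 ≡ 252^2 = 63504 ≡ 853 (mod 1457)
4^1024 ≡ 853^2 = 727609 ≡ 566 (mod 1457)
1456 = 1024 + 256 + 128 + 32 + 16 in binary powers of 2.
So 4^1456 ≡ 566 · 252 · 901 · 636 · 841 ≡ 686 (mod 1457).
Since 686 ≠ 1, base 4 is a Fermat witness: 1457 is composite.

686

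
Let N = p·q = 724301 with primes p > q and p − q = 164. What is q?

Since p = q + 164, we have 724301 = q(q + 164), so q² + 164q − 724301 = 0.
Discriminant: 164² + 4·724301 = 26896 + 2897204 = 2924100; √2924100 = 1710.
q = (−164 + 1710)/2 = 773, and p = q + 164 = 937.
Check: 773 · 937 = 724301.

773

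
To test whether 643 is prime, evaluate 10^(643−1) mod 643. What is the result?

10^1 ≡ 10 (mod 643)
10^2 ≡ 10^2 = 100 ≡ 100 (mod 643)
10^4 ≡ 100^2 = 10000 ≡ 355 (mod 643)
10^8 ≡ 355^2 = 126025 ≡ 640 (mod 643)
10^16 ≡ 640^2 = 409600 ≡ 9 (mod 643)
10^32 ≡ 9^2 = 81 ≡ 81 (mod 643)
10^64 ≡ 81^2 = 6561 ≡ 131 (mod 643)
10^128 ≡ 131^2 = 17161 ≡ 443 (mod 643)
10^256 ≡ 443^2 = 196249 ≡ 134 (mod 643)
10^512 ≡ 134^2 = 17956 ≡ 595 (mod 643)
642 = 512 + 128 + 2 in binary powers of 2.
So 10^642 ≡ 595 · 443 · 100 ≡ 1 (mod 643).
Since the result is 1, base 10 gives no evidence that 643 is composite.

1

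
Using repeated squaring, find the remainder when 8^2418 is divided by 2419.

1255

8^1 ≡ 8 (mod 2419)
8^2 ≡ 8^2 = 64 ≡ 64 (mod 2419)
8^4 ≡ 64^2 = 4096 ≡ 1677 (mod 2419)
8^8 ≡ 1677^2 = 2812329 ≡ 1451 (mod 2419)
8^16 ≡ 1451^2 = 2105401 ≡ 871 (mod 2419)
8^32 ≡ 871^2 = 758641 ≡ 1494 (mod 2419)
8^64 ≡ 1494^2 = 2232036 ≡ 1718 (mod 2419)
8^128 ≡ 1718^2 = 2951524 ≡ 344 (mod 2419)
8^256 ≡ 344^2 = 118336 ≡ 2224 (mod 2419)
8^512 ≡ 2224^2 = 4946176 ≡ 1740 (mod 2419)
8^1024 ≡ 1740^2 = 3027600 ≡ 1431 (mod 2419)
8^2048 ≡ 1431^2 = 2047761 ≡ 1287 (mod 2419)
2418 = 2048 + 256 + 64 + 32 + 16 + 2 in binary powers of 2.
So 8^2418 ≡ 1287 · 2224 · 1718 · 1494 · 871 · 64 ≡ 1255 (mod 2419).
Since 1255 ≠ 1, base 8 is a Fermat witness: 2419 is composite.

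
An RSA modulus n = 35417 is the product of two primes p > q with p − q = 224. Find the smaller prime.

Since p = q + 224, we have 35417 = q(q + 224), so q² + 224q − 35417 = 0.
Discriminant: 224² + 4·35417 = 50176 + 141668 = 191844; √191844 = 438.
q = (−224 + 438)/2 = 107, and p = q + 224 = 331.
Check: 107 · 331 = 35417.

107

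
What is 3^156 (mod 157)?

1

3^1 ≡ 3 (mod 157)
3^2 ≡ 3^2 = 9 ≡ 9 (mod 157)
3^4 ≡ 9^2 = 81 ≡ 81 (mod 157)
3^8 ≡ 81^2 = 6561 ≡ 124 (mod 157)
3^16 ≡ 124^2 = 15376 ≡ 147 (mod 157)
3^32 ≡ 147^2 = 21609 ≡ 100 (mod 157)
3^64 ≡ 100^2 = 10000 ≡ 109 (mod 157)
3^128 ≡ 109^2 = 11881 ≡ 106 (mod 157)
156 = 128 + 16 + 8 + 4 in binary powers of 2.
So 3^156 ≡ 106 · 147 · 124 · 81 ≡ 1 (mod 157).
Since the result is 1, base 3 gives no evidence that 157 is composite.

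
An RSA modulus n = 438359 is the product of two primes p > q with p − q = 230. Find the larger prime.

Since p = q + 230, we have 438359 = q(q + 230), so q² + 230q − 438359 = 0.
Discriminant: 230² + 4·438359 = 52900 + 1753436 = 1806336; √1806336 = 1344.
q = (−230 + 1344)/2 = 557, and p = q + 230 = 787.
Check: 557 · 787 = 438359.

787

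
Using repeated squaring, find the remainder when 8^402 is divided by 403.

64

8^1 ≡ 8 (mod 403)
8^2 ≡ 8^2 = 64 ≡ 64 (mod 403)
8^4 ≡ 64^2 = 4096 ≡ 66 (mod 403)
8^8 ≡ 66^2 = 4356 ≡ 326 (mod 403)
8^16 ≡ 326^2 = 106276 ≡ 287 (mod 403)
8^32 ≡ 287^2 = 82369 ≡ 157 (mod 403)
8^64 ≡ 157^2 = 24649 ≡ 66 (mod 403)
8^128 ≡ 66^2 = 4356 ≡ 326 (mod 403)
8^256 ≡ 326^2 = 106276 ≡ 287 (mod 403)
402 = 256 + 128 + 16 + 2 in binary powers of 2.
So 8^402 ≡ 287 · 326 · 287 · 64 ≡ 64 (mod 403).
Since 64 ≠ 1, base 8 is a Fermat witness: 403 is composite.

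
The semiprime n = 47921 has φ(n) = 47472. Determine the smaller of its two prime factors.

φ(n) = (p−1)(q−1) = n − (p+q) + 1, so p + q = 47921 − 47472 + 1 = 450.
p and q are the roots of t² − 450t + 47921 = 0.
Discriminant: 450² − 4·47921 = 202500 − 191684 = 10816; √10816 = 104.
q = (450 − 104)/2 = 173, p = (450 + 104)/2 = 277.
Check: 173 · 277 = 47921.

173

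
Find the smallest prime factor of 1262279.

1262279 is odd.
Digit sum 29, not divisible by 3.
Ends in 9: not divisible by 5.
7: 1262279 = 7·180325 + 4
11: 1262279 = 11·114752 + 7
13: 1262279 = 13·97098 + 5
17: 1262279 = 17·74251 + 12
19: 1262279 = 19·66435 + 14
23: 1262279 = 23·54881 + 16
29: 1262279 = 29·43526 + 25
31: 1262279 = 31·40718 + 21
37: 1262279 = 37·34115 + 24
41: 1262279 = 41·30787 + 12
43: 1262279 = 43·29355 + 14
47: 1262279 = 47·26857

47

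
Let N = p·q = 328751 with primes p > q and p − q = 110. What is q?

521

Since p = q + 110, we have 328751 = q(q + 110), so q² + 110q − 328751 = 0.
Discriminant: 110² + 4·328751 = 12100 + 1315004 = 1327104; √1327104 = 1152.
q = (−110 + 1152)/2 = 521, and p = q + 110 = 631.
Check: 521 · 631 = 328751.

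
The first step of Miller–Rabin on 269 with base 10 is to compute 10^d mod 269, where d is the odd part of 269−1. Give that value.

269 − 1 = 268 = 2^2 · 67, so d = 67.
10^1 ≡ 10 (mod 269)
10^2 ≡ 10^2 = 100 ≡ 100 (mod 269)
10^4 ≡ 100^2 = 10000 ≡ 47 (mod 269)
10^8 ≡ 47^2 = 2209 ≡ 57 (mod 269)
10^16 ≡ 57^2 = 3249 ≡ 21 (mod 269)
10^32 ≡ 21^2 = 441 ≡ 172 (mod 269)
10^64 ≡ 172^2 = 29584 ≡ 263 (mod 269)
67 = 64 + 2 + 1 in binary powers of 2.
So 10^67 ≡ 263 · 100 · 10 ≡ 187 (mod 269).
Squaring chain: 187 → 268; reaches −1, so base 10 does not prove 269 composite.

187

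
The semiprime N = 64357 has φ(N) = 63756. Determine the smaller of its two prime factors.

139

φ(n) = (p−1)(q−1) = n − (p+q) + 1, so p + q = 64357 − 63756 + 1 = 602.
p and q are the roots of t² − 602t + 64357 = 0.
Discriminant: 602² − 4·64357 = 362404 − 257428 = 104976; √104976 = 324.
q = (602 − 324)/2 = 139, p = (602 + 324)/2 = 463.
Check: 139 · 463 = 64357.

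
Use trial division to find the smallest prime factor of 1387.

1387 is odd.
Digit sum 19, not divisible by 3.
Ends in 7: not divisible by 5.
7: 1387 = 7·198 + 1
11: 1387 = 11·126 + 1
13: 1387 = 13·106 + 9
17: 1387 = 17·81 + 10
19: 1387 = 19·73

19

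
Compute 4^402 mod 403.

4^1 ≡ 4 (mod 403)
4^2 ≡ 4^2 = 16 ≡ 16 (mod 403)
4^4 ≡ 16^2 = 256 ≡ 256 (mod 403)
4^8 ≡ 256^2 = 65536 ≡ 250 (mod 403)
4^16 ≡ 250^2 = 62500 ≡ 35 (mod 403)
4^32 ≡ 35^2 = 1225 ≡ 16 (mod 403)
4^64 ≡ 16^2 = 256 ≡ 256 (mod 403)
4^128 ≡ 256^2 = 65536 ≡ 250 (mod 403)
4^256 ≡ 250^2 = 62500 ≡ 35 (mod 403)
402 = 256 + 128 + 16 + 2 in binary powers of 2.
So 4^402 ≡ 35 · 250 · 35 · 16 ≡ 326 (mod 403).
Since 326 ≠ 1, base 4 is a Fermat witness: 403 is composite.

326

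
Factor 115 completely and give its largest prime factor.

115 = 5 · 23
23 is prime.
So 115 = 5 · 23; the largest prime factor is 23.

23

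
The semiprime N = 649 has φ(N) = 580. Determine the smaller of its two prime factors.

φ(n) = (p−1)(q−1) = n − (p+q) + 1, so p + q = 649 − 580 + 1 = 70.
p and q are the roots of t² − 70t + 649 = 0.
Discriminant: 70² − 4·649 = 4900 − 2596 = 2304; √2304 = 48.
q = (70 − 48)/2 = 11, p = (70 + 48)/2 = 59.
Check: 11 · 59 = 649.

11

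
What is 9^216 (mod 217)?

9^1 ≡ 9 (mod 217)
9^2 ≡ 9^2 = 81 ≡ 81 (mod 217)
9^4 ≡ 81^2 = 6561 ≡ 51 (mod 217)
9^8 ≡ 51^2 = 2601 ≡ 214 (mod 217)
9^16 ≡ 214^2 = 45796 ≡ 9 (mod 217)
9^32 ≡ 9^2 = 81 ≡ 81 (mod 217)
9^64 ≡ 81^2 = 6561 ≡ 51 (mod 217)
9^128 ≡ 51^2 = 2601 ≡ 214 (mod 217)
216 = 128 + 64 + 16 + 8 in binary powers of 2.
So 9^216 ≡ 214 · 51 · 9 · 214 ≡ 8 (mod 217).
Since 8 ≠ 1, base 9 is a Fermat witness: 217 is composite.

8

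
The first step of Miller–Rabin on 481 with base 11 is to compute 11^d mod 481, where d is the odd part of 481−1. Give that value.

369

481 − 1 = 480 = 2^5 · 15, so d = 15.
11^1 ≡ 11 (mod 481)
11^2 ≡ 11^2 = 121 ≡ 121 (mod 481)
11^4 ≡ 121^2 = 14641 ≡ 211 (mod 481)
11^8 ≡ 211^2 = 44521 ≡ 269 (mod 481)
15 = 8 + 4 + 2 + 1 in binary powers of 2.
So 11^15 ≡ 269 · 211 · 121 · 11 ≡ 369 (mod 481).
Squaring chain: 369 → 38 → 1 → 1 → 1; never reaches −1, so base 11 is a Miller–Rabin witness that 481 is composite.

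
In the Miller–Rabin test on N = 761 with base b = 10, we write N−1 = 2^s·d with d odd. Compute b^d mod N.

39

761 − 1 = 760 = 2^3 · 95, so d = 95.
10^1 ≡ 10 (mod 761)
10^2 ≡ 10^2 = 100 ≡ 100 (mod 761)
10^4 ≡ 100^2 = 10000 ≡ 107 (mod 761)
10^8 ≡ 107^2 = 11449 ≡ 34 (mod 761)
10^16 ≡ 34^2 = 1156 ≡ 395 (mod 761)
10^32 ≡ 395^2 = 156025 ≡ 20 (mod 761)
10^64 ≡ 20^2 = 400 ≡ 400 (mod 761)
95 = 64 + 16 + 8 + 4 + 2 + 1 in binary powers of 2.
So 10^95 ≡ 400 · 395 · 34 · 107 · 100 · 10 ≡ 39 (mod 761).
Squaring chain: 39 → 760 → 1; reaches −1, so base 10 does not prove 761 composite.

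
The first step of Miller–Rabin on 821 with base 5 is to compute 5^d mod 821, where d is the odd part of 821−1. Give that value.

821 − 1 = 820 = 2^2 · 205, so d = 205.
5^1 ≡ 5 (mod 821)
5^2 ≡ 5^2 = 25 ≡ 25 (mod 821)
5^4 ≡ 25^2 = 625 ≡ 625 (mod 821)
5^8 ≡ 625^2 = 390625 ≡ 650 (mod 821)
5^16 ≡ 650^2 = 422500 ≡ 506 (mod 821)
5^32 ≡ 506^2 = 256036 ≡ 705 (mod 821)
5^64 ≡ 705^2 = 497025 ≡ 320 (mod 821)
5^128 ≡ 320^2 = 102400 ≡ 596 (mod 821)
205 = 128 + 64 + 8 + 4 + 1 in binary powers of 2.
So 5^205 ≡ 596 · 320 · 650 · 625 · 5 ≡ 820 (mod 821).
Since 5^d ≡ 820 (mod 821), base 5 does not prove 821 composite.

820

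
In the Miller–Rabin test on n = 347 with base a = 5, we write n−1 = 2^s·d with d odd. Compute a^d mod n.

346

347 − 1 = 346 = 2^1 · 173, so d = 173.
5^1 ≡ 5 (mod 347)
5^2 ≡ 5^2 = 25 ≡ 25 (mod 347)
5^4 ≡ 25^2 = 625 ≡ 278 (mod 347)
5^8 ≡ 278^2 = 77284 ≡ 250 (mod 347)
5^16 ≡ 250^2 = 62500 ≡ 40 (mod 347)
5^32 ≡ 40^2 = 1600 ≡ 212 (mod 347)
5^64 ≡ 212^2 = 44944 ≡ 181 (mod 347)
5^128 ≡ 181^2 = 32761 ≡ 143 (mod 347)
173 = 128 + 32 + 8 + 4 + 1 in binary powers of 2.
So 5^173 ≡ 143 · 212 · 250 · 278 · 5 ≡ 346 (mod 347).
Since 5^d ≡ 346 (mod 347), base 5 does not prove 347 composite.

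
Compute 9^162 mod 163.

9^1 ≡ 9 (mod 163)
9^2 ≡ 9^2 = 81 ≡ 81 (mod 163)
9^4 ≡ 81^2 = 6561 ≡ 41 (mod 163)
9^8 ≡ 41^2 = 1681 ≡ 51 (mod 163)
9^16 ≡ 51^2 = 2601 ≡ 156 (mod 163)
9^32 ≡ 156^2 = 24336 ≡ 49 (mod 163)
9^64 ≡ 49^2 = 2401 ≡ 119 (mod 163)
9^128 ≡ 119^2 = 14161 ≡ 143 (mod 163)
162 = 128 + 32 + 2 in binary powers of 2.
So 9^162 ≡ 143 · 49 · 81 ≡ 1 (mod 163).
Since the result is 1, base 9 gives no evidence that 163 is composite.

1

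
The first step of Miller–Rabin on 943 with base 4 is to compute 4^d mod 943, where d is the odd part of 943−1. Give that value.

943 − 1 = 942 = 2^1 · 471, so d = 471.
4^1 ≡ 4 (mod 943)
4^2 ≡ 4^2 = 16 ≡ 16 (mod 943)
4^4 ≡ 16^2 = 256 ≡ 256 (mod 943)
4^8 ≡ 256^2 = 65536 ≡ 469 (mod 943)
4^16 ≡ 469^2 = 219961 ≡ 242 (mod 943)
4^32 ≡ 242^2 = 58564 ≡ 98 (mod 943)
4^64 ≡ 98^2 = 9604 ≡ 174 (mod 943)
4^128 ≡ 174^2 = 30276 ≡ 100 (mod 943)
4^256 ≡ 100^2 = 10000 ≡ 570 (mod 943)
471 = 256 + 128 + 64 + 16 + 4 + 2 + 1 in binary powers of 2.
So 4^471 ≡ 570 · 100 · 174 · 242 · 256 · 16 · 4 ≡ 496 (mod 943).
Squaring chain: 496; never reaches −1, so base 4 is a Miller–Rabin witness that 943 is composite.

496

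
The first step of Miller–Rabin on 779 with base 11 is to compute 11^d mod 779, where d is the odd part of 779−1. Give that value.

767

779 − 1 = 778 = 2^1 · 389, so d = 389.
11^1 ≡ 11 (mod 779)
11^2 ≡ 11^2 = 121 ≡ 121 (mod 779)
11^4 ≡ 121^2 = 14641 ≡ 619 (mod 779)
11^8 ≡ 619^2 = 383161 ≡ 672 (mod 779)
11^16 ≡ 672^2 = 451584 ≡ 543 (mod 779)
11^32 ≡ 543^2 = 294849 ≡ 387 (mod 779)
11^64 ≡ 387^2 = 149769 ≡ 201 (mod 779)
11^128 ≡ 201^2 = 40401 ≡ 672 (mod 779)
11^256 ≡ 672^2 = 451584 ≡ 543 (mod 779)
389 = 256 + 128 + 4 + 1 in binary powers of 2.
So 11^389 ≡ 543 · 672 · 619 · 11 ≡ 767 (mod 779).
Squaring chain: 767; never reaches −1, so base 11 is a Miller–Rabin witness that 779 is composite.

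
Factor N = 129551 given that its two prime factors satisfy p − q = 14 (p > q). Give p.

367

Since p = q + 14, we have 129551 = q(q + 14), so q² + 14q − 129551 = 0.
Discriminant: 14² + 4·129551 = 196 + 518204 = 518400; √518400 = 720.
q = (−14 + 720)/2 = 353, and p = q + 14 = 367.
Check: 353 · 367 = 129551.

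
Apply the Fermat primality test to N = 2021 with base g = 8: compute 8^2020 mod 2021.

8^1 ≡ 8 (mod 2021)
8^2 ≡ 8^2 = 64 ≡ 64 (mod 2021)
8^4 ≡ 64^2 = 4096 ≡ 54 (mod 2021)
8^8 ≡ 54^2 = 2916 ≡ 895 (mod 2021)
8^16 ≡ 895^2 = 801025 ≡ 709 (mod 2021)
8^32 ≡ 709^2 = 502681 ≡ 1473 (mod 2021)
8^64 ≡ 1473^2 = 2169729 ≡ 1196 (mod 2021)
8^128 ≡ 1196^2 = 1430416 ≡ 1569 (mod 2021)
8^256 ≡ 1569^2 = 2461761 ≡ 183 (mod 2021)
8^512 ≡ 183^2 = 33489 ≡ 1153 (mod 2021)
8^1024 ≡ 1153^2 = 1329409 ≡ 1612 (mod 2021)
2020 = 1024 + 512 + 256 + 128 + 64 + 32 + 4 in binary powers of 2.
So 8^2020 ≡ 1612 · 1153 · 183 · 1569 · 1196 · 1473 · 54 ≡ 1860 (mod 2021).
Since 1860 ≠ 1, base 8 is a Fermat witness: 2021 is composite.

1860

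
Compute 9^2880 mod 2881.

1632

9^1 ≡ 9 (mod 2881)
9^2 ≡ 9^2 = 81 ≡ 81 (mod 2881)
9^4 ≡ 81^2 = 6561 ≡ 799 (mod 2881)
9^8 ≡ 799^2 = 638401 ≡ 1700 (mod 2881)
9^16 ≡ 1700^2 = 2890000 ≡ 357 (mod 2881)
9^32 ≡ 357^2 = 127449 ≡ 685 (mod 2881)
9^64 ≡ 685^2 = 469225 ≡ 2503 (mod 2881)
9^128 ≡ 2503^2 = 6265009 ≡ 1715 (mod 2881)
9^256 ≡ 1715^2 = 2941225 ≡ 2605 (mod 2881)
9^512 ≡ 2605^2 = 6786025 ≡ 1270 (mod 2881)
9^1024 ≡ 1270^2 = 1612900 ≡ 2421 (mod 2881)
9^2048 ≡ 2421^2 = 5861241 ≡ 1287 (mod 2881)
2880 = 2048 + 512 + 256 + 64 in binary powers of 2.
So 9^2880 ≡ 1287 · 1270 · 2605 · 2503 ≡ 1632 (mod 2881).
Since 1632 ≠ 1, base 9 is a Fermat witness: 2881 is composite.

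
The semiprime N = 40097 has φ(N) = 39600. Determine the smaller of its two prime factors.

101

φ(n) = (p−1)(q−1) = n − (p+q) + 1, so p + q = 40097 − 39600 + 1 = 498.
p and q are the roots of t² − 498t + 40097 = 0.
Discriminant: 498² − 4·40097 = 248004 − 160388 = 87616; √87616 = 296.
q = (498 − 296)/2 = 101, p = (498 + 296)/2 = 397.
Check: 101 · 397 = 40097.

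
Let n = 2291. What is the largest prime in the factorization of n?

2291 = 29 · 79
79 is prime.
So 2291 = 29 · 79; the largest prime factor is 79.

79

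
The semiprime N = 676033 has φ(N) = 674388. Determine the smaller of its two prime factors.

787

φ(n) = (p−1)(q−1) = n − (p+q) + 1, so p + q = 676033 − 674388 + 1 = 1646.
p and q are the roots of t² − 1646t + 676033 = 0.
Discriminant: 1646² − 4·676033 = 2709316 − 2704132 = 5184; √5184 = 72.
q = (1646 − 72)/2 = 787, p = (1646 + 72)/2 = 859.
Check: 787 · 859 = 676033.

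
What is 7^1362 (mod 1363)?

7^1 ≡ 7 (mod 1363)
7^2 ≡ 7^2 = 49 ≡ 49 (mod 1363)
7^4 ≡ 49^2 = 2401 ≡ 1038 (mod 1363)
7^8 ≡ 1038^2 = 1077444 ≡ 674 (mod 1363)
7^16 ≡ 674^2 = 454276 ≡ 397 (mod 1363)
7^32 ≡ 397^2 = 157609 ≡ 864 (mod 1363)
7^64 ≡ 864^2 = 746496 ≡ 935 (mod 1363)
7^128 ≡ 935^2 = 874225 ≡ 542 (mod 1363)
7^256 ≡ 542^2 = 293764 ≡ 719 (mod 1363)
7^512 ≡ 719^2 = 516961 ≡ 384 (mod 1363)
7^1024 ≡ 384^2 = 147456 ≡ 252 (mod 1363)
1362 = 1024 + 256 + 64 + 16 + 2 in binary powers of 2.
So 7^1362 ≡ 252 · 719 · 935 · 397 · 49 ≡ 545 (mod 1363).
Since 545 ≠ 1, base 7 is a Fermat witness: 1363 is composite.

545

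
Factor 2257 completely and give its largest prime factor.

61

2257 = 37 · 61
61 is prime.
So 2257 = 37 · 61; the largest prime factor is 61.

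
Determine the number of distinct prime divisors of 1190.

4

1190 = 2 · 595
595 = 5 · 119
119 = 7 · 17
1190 = 2 · 5 · 7 · 17, which has 4 distinct prime factors.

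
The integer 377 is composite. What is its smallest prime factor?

377 is odd.
Digit sum 17, not divisible by 3.
Ends in 7: not divisible by 5.
7: 377 = 7·53 + 6
11: 377 = 11·34 + 3
13: 377 = 13·29

13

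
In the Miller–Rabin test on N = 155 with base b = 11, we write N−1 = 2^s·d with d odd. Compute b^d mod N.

155 − 1 = 154 = 2^1 · 77, so d = 77.
11^1 ≡ 11 (mod 155)
11^2 ≡ 11^2 = 121 ≡ 121 (mod 155)
11^4 ≡ 121^2 = 14641 ≡ 71 (mod 155)
11^8 ≡ 71^2 = 5041 ≡ 81 (mod 155)
11^16 ≡ 81^2 = 6561 ≡ 51 (mod 155)
11^32 ≡ 51^2 = 2601 ≡ 121 (mod 155)
11^64 ≡ 121^2 = 14641 ≡ 71 (mod 155)
77 = 64 + 8 + 4 + 1 in binary powers of 2.
So 11^77 ≡ 71 · 81 · 71 · 11 ≡ 96 (mod 155).
Squaring chain: 96; never reaches −1, so base 11 is a Miller–Rabin witness that 155 is composite.

96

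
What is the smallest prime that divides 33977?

33977 is odd.
Digit sum 29, not divisible by 3.
Ends in 7: not divisible by 5.
7: 33977 = 7·4853 + 6
11: 33977 = 11·3088 + 9
13: 33977 = 13·2613 + 8
17: 33977 = 17·1998 + 11
19: 33977 = 19·1788 + 5
23: 33977 = 23·1477 + 6
29: 33977 = 29·1171 + 18
31: 33977 = 31·1096 + 1
37: 33977 = 37·918 + 11
41: 33977 = 41·828 + 29
43: 33977 = 43·790 + 7
47: 33977 = 47·722 + 43
53: 33977 = 53·641 + 4
59: 33977 = 59·575 + 52
61: 33977 = 61·557

61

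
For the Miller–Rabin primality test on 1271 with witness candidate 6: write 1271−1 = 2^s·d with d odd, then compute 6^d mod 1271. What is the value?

243

1271 − 1 = 1270 = 2^1 · 635, so d = 635.
6^1 ≡ 6 (mod 1271)
6^2 ≡ 6^2 = 36 ≡ 36 (mod 1271)
6^4 ≡ 36^2 = 1296 ≡ 25 (mod 1271)
6^8 ≡ 25^2 = 625 ≡ 625 (mod 1271)
6^16 ≡ 625^2 = 390625 ≡ 428 (mod 1271)
6^32 ≡ 428^2 = 183184 ≡ 160 (mod 1271)
6^64 ≡ 160^2 = 25600 ≡ 180 (mod 1271)
6^128 ≡ 180^2 = 32400 ≡ 625 (mod 1271)
6^256 ≡ 625^2 = 390625 ≡ 428 (mod 1271)
6^512 ≡ 428^2 = 183184 ≡ 160 (mod 1271)
635 = 512 + 64 + 32 + 16 + 8 + 2 + 1 in binary powers of 2.
So 6^635 ≡ 160 · 180 · 160 · 428 · 625 · 36 · 6 ≡ 243 (mod 1271).
Squaring chain: 243; never reaches −1, so base 6 is a Miller–Rabin witness that 1271 is composite.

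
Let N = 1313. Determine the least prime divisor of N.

1313 is odd.
Digit sum 8, not divisible by 3.
Ends in 3: not divisible by 5.
7: 1313 = 7·187 + 4
11: 1313 = 11·119 + 4
13: 1313 = 13·101

13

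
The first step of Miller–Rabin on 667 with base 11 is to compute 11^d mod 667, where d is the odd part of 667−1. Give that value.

135

667 − 1 = 666 = 2^1 · 333, so d = 333.
11^1 ≡ 11 (mod 667)
11^2 ≡ 11^2 = 121 ≡ 121 (mod 667)
11^4 ≡ 121^2 = 14641 ≡ 634 (mod 667)
11^8 ≡ 634^2 = 401956 ≡ 422 (mod 667)
11^16 ≡ 422^2 = 178084 ≡ 662 (mod 667)
11^32 ≡ 662^2 = 438244 ≡ 25 (mod 667)
11^64 ≡ 25^2 = 625 ≡ 625 (mod 667)
11^128 ≡ 625^2 = 390625 ≡ 430 (mod 667)
11^256 ≡ 430^2 = 184900 ≡ 141 (mod 667)
333 = 256 + 64 + 8 + 4 + 1 in binary powers of 2.
So 11^333 ≡ 141 · 625 · 422 · 634 · 11 ≡ 135 (mod 667).
Squaring chain: 135; never reaches −1, so base 11 is a Miller–Rabin witness that 667 is composite.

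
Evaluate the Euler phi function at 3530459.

3459456

Factor: 3530459 = 113 · 157 · 199.
φ(3530459) = (113−1) · (157−1) · (199−1) = 112 · 156 · 198 = 3459456.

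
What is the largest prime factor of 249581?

249581 = 31 · 8051
8051 = 83 · 97
97 is prime.
So 249581 = 31 · 83 · 97; the largest prime factor is 97.

97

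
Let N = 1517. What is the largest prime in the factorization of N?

1517 = 37 · 41
41 is prime.
So 1517 = 37 · 41; the largest prime factor is 41.

41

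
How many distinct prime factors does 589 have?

2

589 = 19 · 31
589 = 19 · 31, which has 2 distinct prime factors.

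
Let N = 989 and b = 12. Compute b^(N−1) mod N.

418

12^1 ≡ 12 (mod 989)
12^2 ≡ 12^2 = 144 ≡ 144 (mod 989)
12^4 ≡ 144^2 = 20736 ≡ 956 (mod 989)
12^8 ≡ 956^2 = 913936 ≡ 100 (mod 989)
12^16 ≡ 100^2 = 10000 ≡ 110 (mod 989)
12^32 ≡ 110^2 = 12100 ≡ 232 (mod 989)
12^64 ≡ 232^2 = 53824 ≡ 418 (mod 989)
12^128 ≡ 418^2 = 174724 ≡ 660 (mod 989)
12^256 ≡ 660^2 = 435600 ≡ 440 (mod 989)
12^512 ≡ 440^2 = 193600 ≡ 745 (mod 989)
988 = 512 + 256 + 128 + 64 + 16 + 8 + 4 in binary powers of 2.
So 12^988 ≡ 745 · 440 · 660 · 418 · 110 · 100 · 956 ≡ 418 (mod 989).
Since 418 ≠ 1, base 12 is a Fermat witness: 989 is composite.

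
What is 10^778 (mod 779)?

10^1 ≡ 10 (mod 779)
10^2 ≡ 10^2 = 100 ≡ 100 (mod 779)
10^4 ≡ 100^2 = 10000 ≡ 652 (mod 779)
10^8 ≡ 652^2 = 425104 ≡ 549 (mod 779)
10^16 ≡ 549^2 = 301401 ≡ 707 (mod 779)
10^32 ≡ 707^2 = 499849 ≡ 510 (mod 779)
10^64 ≡ 510^2 = 260100 ≡ 693 (mod 779)
10^128 ≡ 693^2 = 480249 ≡ 385 (mod 779)
10^256 ≡ 385^2 = 148225 ≡ 215 (mod 779)
10^512 ≡ 215^2 = 46225 ≡ 264 (mod 779)
778 = 512 + 256 + 8 + 2 in binary powers of 2.
So 10^778 ≡ 264 · 215 · 549 · 100 ≡ 139 (mod 779).
Since 139 ≠ 1, base 10 is a Fermat witness: 779 is composite.

139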